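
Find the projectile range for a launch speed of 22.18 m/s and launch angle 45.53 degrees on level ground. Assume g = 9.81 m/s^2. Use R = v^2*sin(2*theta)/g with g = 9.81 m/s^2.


R = v^2 * sin(2*theta) / g
Convert angle to radians: theta = 45.53 deg = 0.7946 rad
sin(2*theta) = sin(1.5893) = 0.9998
R = 22.18^2 * 0.9998 / 9.81
R = 491.9524 * 0.9998 / 9.81 = 50.1395 m

50.1395 m


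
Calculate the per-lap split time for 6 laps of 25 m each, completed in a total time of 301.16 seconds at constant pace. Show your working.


Split time = total_time / n_laps = 301.16 / 6
Split time = 50.1933 s per lap

50.1933 s


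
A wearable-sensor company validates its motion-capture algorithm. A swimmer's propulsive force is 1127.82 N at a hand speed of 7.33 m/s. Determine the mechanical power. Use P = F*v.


P = F * v
P = 1127.82 * 7.33
P = 8266.9206 W

8266.9206 W


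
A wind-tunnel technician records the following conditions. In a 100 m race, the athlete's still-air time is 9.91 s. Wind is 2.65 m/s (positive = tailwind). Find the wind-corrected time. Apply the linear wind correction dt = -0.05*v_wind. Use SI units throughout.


dt = -0.05 * v_wind = -0.05 * 2.65 = -0.1325 s
t_corrected = t_still + dt = 9.91 + (-0.1325)
t_corrected = 9.7775 s

9.7775 s


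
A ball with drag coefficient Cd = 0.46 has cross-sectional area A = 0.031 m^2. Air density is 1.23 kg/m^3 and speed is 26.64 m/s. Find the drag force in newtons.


Fd = 0.5 * Cd * rho * A * v^2
Fd = 0.5 * 0.46 * 1.23 * 0.031 * 26.64^2
v^2 = 709.6896
Fd = 0.5 * 0.46 * 1.23 * 0.031 * 709.6896 = 6.2239 N

6.2239 N


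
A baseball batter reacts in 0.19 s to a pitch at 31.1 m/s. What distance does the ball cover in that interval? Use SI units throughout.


d = v * t
d = 31.1 * 0.19
d = 5.909 m

5.909 m


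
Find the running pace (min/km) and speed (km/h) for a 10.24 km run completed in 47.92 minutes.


Pace = time / distance = 47.92 min / 10.24 km = 4.6797 min/km
Speed = distance / time_in_hours = 10.24 / 0.7987 hr
Speed = 12.8214 km/h

4.6797 min/km, 12.8214 km/h


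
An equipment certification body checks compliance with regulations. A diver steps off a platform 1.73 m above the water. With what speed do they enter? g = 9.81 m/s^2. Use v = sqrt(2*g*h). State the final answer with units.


v = sqrt(2 * g * h)
v = sqrt(2 * 9.81 * 1.73)
v = sqrt(33.9426) = 5.826 m/s

5.826 m/s


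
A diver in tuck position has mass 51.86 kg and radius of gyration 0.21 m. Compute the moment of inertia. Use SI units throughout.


I = m * k^2
I = 51.86 * 0.21^2
I = 51.86 * 0.0441 = 2.287 kg*m^2

2.287 kg*m^2


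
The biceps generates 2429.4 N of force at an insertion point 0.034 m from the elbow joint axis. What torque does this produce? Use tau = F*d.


tau = F * d
tau = 2429.4 * 0.034
tau = 82.5996 N*m

82.5996 N*m


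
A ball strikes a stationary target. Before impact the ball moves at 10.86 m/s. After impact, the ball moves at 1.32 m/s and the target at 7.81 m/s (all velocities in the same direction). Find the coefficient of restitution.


e = (v2_after - v1_after) / (v1_before - v2_before)
Numerator = 7.81 - 1.32 = 6.49
Denominator = 10.86 - 0 = 10.86
e = 6.49 / 10.86 = 0.5976

0.5976


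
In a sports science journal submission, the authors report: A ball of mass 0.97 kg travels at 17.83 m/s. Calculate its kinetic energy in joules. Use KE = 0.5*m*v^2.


KE = 0.5 * m * v^2
KE = 0.5 * 0.97 * 17.83^2
KE = 0.5 * 0.97 * 317.9089 = 154.1858 J

154.1858 J


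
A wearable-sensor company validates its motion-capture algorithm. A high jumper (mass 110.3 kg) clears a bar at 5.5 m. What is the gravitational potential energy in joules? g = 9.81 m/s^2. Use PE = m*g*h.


PE = m * g * h
PE = 110.3 * 9.81 * 5.5
PE = 1082.043 * 5.5 = 5951.2365 J

5951.2365 J


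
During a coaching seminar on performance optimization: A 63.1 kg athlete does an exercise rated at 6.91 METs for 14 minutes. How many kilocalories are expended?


kcal = MET * mass * time_hr
Convert time: 14 min = 0.2333 hr
kcal = 6.91 * 63.1 * 0.2333
kcal = 101.7382 kcal

101.7382 kcal


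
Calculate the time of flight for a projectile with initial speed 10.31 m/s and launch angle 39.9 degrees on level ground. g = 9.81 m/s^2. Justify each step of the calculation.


T = 2*v*sin(theta)/g
sin(theta) = sin(39.9 deg) = 0.6414
T = 2*10.31*0.6414 / 9.81
T = 13.2267 / 9.81 = 1.3483 s

1.3483 s


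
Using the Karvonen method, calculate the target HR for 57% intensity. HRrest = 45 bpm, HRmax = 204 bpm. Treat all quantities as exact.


Target = HRrest + pct*(HRmax - HRrest)
Heart rate reserve = HRmax - HRrest = 204 - 45 = 159 bpm
Fraction = 57% = 0.57
Target = 45 + 0.57 * 159
Target = 45 + 90.63 = 135.63 bpm

135.63 bpm


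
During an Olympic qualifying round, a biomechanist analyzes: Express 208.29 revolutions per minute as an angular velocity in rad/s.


omega = RPM * 2 * pi / 60
omega = 208.29 * 2 * 3.14159 / 60
omega = 1308.7247 / 60 = 21.8121 rad/s

21.8121 rad/s


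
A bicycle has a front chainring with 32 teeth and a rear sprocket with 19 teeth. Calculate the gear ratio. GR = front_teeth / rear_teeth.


GR = front_teeth / rear_teeth
GR = 32 / 19
GR = 1.6842

1.6842


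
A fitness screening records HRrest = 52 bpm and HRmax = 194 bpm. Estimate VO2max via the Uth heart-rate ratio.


VO2max = 15.3 * HRmax / HRrest
VO2max = 15.3 * 194 / 52
VO2max = 2968.2 / 52 = 57.0808 mL/kg/min

57.0808 mL/kg/min


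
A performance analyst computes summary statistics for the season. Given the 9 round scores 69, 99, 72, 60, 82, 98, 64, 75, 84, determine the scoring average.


Average = sum / n
Sum = 703
Average = 703 / 9 = 78.1111

78.1111


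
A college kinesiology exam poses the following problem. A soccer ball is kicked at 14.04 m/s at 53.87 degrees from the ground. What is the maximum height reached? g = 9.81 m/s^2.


H = (v*sin(theta))^2 / (2*g)
vy = v*sin(theta) = 14.04 * sin(53.87 deg) = 11.3398 m/s
H = vy^2 / (2*g) = 128.5921 / (2*9.81)
H = 128.5921 / 19.62 = 6.5541 m

6.5541 m


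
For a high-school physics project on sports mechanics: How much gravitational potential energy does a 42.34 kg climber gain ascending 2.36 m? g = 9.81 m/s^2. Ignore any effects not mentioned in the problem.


PE = m * g * h
PE = 42.34 * 9.81 * 2.36
PE = 415.3554 * 2.36 = 980.2387 J

980.2387 J


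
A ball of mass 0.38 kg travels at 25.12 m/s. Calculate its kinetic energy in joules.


KE = 0.5 * m * v^2
KE = 0.5 * 0.38 * 25.12^2
KE = 0.5 * 0.38 * 631.0144 = 119.8927 J

119.8927 J


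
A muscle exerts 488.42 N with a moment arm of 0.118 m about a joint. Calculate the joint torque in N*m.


tau = F * d
tau = 488.42 * 0.118
tau = 57.6336 N*m

57.6336 N*m


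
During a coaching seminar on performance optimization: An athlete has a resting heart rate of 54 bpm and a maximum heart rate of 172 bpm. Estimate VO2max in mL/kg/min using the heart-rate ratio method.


VO2max = 15.3 * HRmax / HRrest
VO2max = 15.3 * 172 / 54
VO2max = 2631.6 / 54 = 48.7333 mL/kg/min

48.7333 mL/kg/min


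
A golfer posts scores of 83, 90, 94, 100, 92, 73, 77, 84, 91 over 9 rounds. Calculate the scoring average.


Average = sum / n
Sum = 784
Average = 784 / 9 = 87.1111

87.1111


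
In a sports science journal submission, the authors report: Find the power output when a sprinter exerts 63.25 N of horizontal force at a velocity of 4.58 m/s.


P = F * v
P = 63.25 * 4.58
P = 289.685 W

289.685 W


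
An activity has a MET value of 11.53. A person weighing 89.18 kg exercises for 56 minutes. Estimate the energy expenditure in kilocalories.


kcal = MET * mass * time_hr
Convert time: 56 min = 0.9333 hr
kcal = 11.53 * 89.18 * 0.9333
kcal = 959.6957 kcal

959.6957 kcal


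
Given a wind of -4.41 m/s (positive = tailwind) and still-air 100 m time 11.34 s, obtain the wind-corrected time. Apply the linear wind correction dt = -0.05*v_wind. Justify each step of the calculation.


dt = -0.05 * v_wind = -0.05 * -4.41 = 0.2205 s
t_corrected = t_still + dt = 11.34 + (0.2205)
t_corrected = 11.5605 s

11.5605 s


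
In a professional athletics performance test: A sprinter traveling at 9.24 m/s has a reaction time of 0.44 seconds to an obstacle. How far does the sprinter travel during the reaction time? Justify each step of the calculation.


d = v * t
d = 9.24 * 0.44
d = 4.0656 m

4.0656 m


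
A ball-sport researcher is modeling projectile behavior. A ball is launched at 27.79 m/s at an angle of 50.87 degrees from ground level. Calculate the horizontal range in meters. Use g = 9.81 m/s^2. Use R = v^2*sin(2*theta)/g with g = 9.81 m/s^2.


R = v^2 * sin(2*theta) / g
Convert angle to radians: theta = 50.87 deg = 0.8878 rad
sin(2*theta) = sin(1.7757) = 0.9791
R = 27.79^2 * 0.9791 / 9.81
R = 772.2841 * 0.9791 / 9.81 = 77.0773 m

77.0773 m


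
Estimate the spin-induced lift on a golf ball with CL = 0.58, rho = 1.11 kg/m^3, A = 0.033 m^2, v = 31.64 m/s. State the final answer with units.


FM = 0.5 * CL * rho * A * v^2
FM = 0.5 * 0.58 * 1.11 * 0.033 * 31.64^2
v^2 = 1001.0896
FM = 0.5 * 0.58 * 1.11 * 0.033 * 1001.0896 = 10.6343 N

10.6343 N


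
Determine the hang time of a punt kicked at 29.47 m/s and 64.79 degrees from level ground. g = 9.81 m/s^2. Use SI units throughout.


T = 2*v*sin(theta)/g
sin(theta) = sin(64.79 deg) = 0.9048
T = 2*29.47*0.9048 / 9.81
T = 53.3261 / 9.81 = 5.4359 s

5.4359 s


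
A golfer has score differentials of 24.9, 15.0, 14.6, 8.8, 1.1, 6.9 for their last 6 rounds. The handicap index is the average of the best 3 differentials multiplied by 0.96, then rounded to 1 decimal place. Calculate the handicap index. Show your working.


All differentials: 24.9, 15.0, 14.6, 8.8, 1.1, 6.9
Sorted: 1.1, 6.9, 8.8, 14.6, 15.0, 24.9
Best 3: 1.1, 6.9, 8.8
Average of best = 16.8 / 3 = 5.6
Raw index = 5.6 * 0.96 = 5.376
Handicap index = round(5.376, 1) = 5.4

5.4


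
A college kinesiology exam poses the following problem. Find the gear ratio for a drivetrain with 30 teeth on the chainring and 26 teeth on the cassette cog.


GR = front_teeth / rear_teeth
GR = 30 / 26
GR = 1.1538

1.1538


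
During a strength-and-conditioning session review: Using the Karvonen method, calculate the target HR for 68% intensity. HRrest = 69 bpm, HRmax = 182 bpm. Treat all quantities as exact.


Target = HRrest + pct*(HRmax - HRrest)
Heart rate reserve = HRmax - HRrest = 182 - 69 = 113 bpm
Fraction = 68% = 0.68
Target = 69 + 0.68 * 113
Target = 69 + 76.84 = 145.84 bpm

145.84 bpm


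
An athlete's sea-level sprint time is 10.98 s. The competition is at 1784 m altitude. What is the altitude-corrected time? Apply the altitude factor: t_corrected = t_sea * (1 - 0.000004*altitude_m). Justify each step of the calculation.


Correction factor = 1 - 0.000004 * 1784 = 0.992864
t_corrected = t_sea * factor = 10.98 * 0.992864
t_corrected = 10.9016 s

10.9016 s


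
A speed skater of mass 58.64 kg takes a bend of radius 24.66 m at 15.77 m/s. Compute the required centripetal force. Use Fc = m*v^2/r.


Fc = m * v^2 / r
v^2 = 15.77^2 = 248.6929
Fc = 58.64 * 248.6929 / 24.66
Fc = 14583.3517 / 24.66 = 591.3768 N

591.3768 N


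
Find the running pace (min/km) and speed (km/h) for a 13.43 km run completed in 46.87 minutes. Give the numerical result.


Pace = time / distance = 46.87 min / 13.43 km = 3.4899 min/km
Speed = distance / time_in_hours = 13.43 / 0.7812 hr
Speed = 17.1922 km/h

3.4899 min/km, 17.1922 km/h


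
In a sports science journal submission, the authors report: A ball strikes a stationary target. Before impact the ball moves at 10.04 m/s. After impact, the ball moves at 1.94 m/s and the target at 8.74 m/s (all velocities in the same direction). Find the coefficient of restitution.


e = (v2_after - v1_after) / (v1_before - v2_before)
Numerator = 8.74 - 1.94 = 6.8
Denominator = 10.04 - 0 = 10.04
e = 6.8 / 10.04 = 0.6773

0.6773


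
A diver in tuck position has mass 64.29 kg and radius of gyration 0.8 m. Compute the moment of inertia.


I = m * k^2
I = 64.29 * 0.8^2
I = 64.29 * 0.64 = 41.1456 kg*m^2

41.1456 kg*m^2


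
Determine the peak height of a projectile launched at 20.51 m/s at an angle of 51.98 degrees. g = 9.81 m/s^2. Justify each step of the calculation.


H = (v*sin(theta))^2 / (2*g)
vy = v*sin(theta) = 20.51 * sin(51.98 deg) = 16.1577 m/s
H = vy^2 / (2*g) = 261.071 / (2*9.81)
H = 261.071 / 19.62 = 13.3064 m

13.3064 m


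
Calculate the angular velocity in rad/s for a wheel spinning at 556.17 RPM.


omega = RPM * 2 * pi / 60
omega = 556.17 * 2 * 3.14159 / 60
omega = 3494.5192 / 60 = 58.242 rad/s

58.242 rad/s


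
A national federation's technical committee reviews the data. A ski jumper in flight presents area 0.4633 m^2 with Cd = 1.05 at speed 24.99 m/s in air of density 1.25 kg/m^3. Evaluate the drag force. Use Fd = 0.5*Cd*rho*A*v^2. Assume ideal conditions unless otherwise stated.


Fd = 0.5 * Cd * rho * A * v^2
Fd = 0.5 * 1.05 * 1.25 * 0.4633 * 24.99^2
v^2 = 624.5001
Fd = 0.5 * 1.05 * 1.25 * 0.4633 * 624.5001 = 189.8734 N

189.8734 N


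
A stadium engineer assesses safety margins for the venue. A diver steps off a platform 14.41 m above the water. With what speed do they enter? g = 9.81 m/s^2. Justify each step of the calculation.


v = sqrt(2 * g * h)
v = sqrt(2 * 9.81 * 14.41)
v = sqrt(282.7242) = 16.8144 m/s

16.8144 m/s


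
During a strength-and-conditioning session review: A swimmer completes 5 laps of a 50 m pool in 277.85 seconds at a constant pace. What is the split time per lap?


Split time = total_time / n_laps = 277.85 / 5
Split time = 55.57 s per lap

55.57 s


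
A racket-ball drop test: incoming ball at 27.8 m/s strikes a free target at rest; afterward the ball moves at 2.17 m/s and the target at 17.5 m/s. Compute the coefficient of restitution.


e = (v2_after - v1_after) / (v1_before - v2_before)
Numerator = 17.5 - 2.17 = 15.33
Denominator = 27.8 - 0 = 27.8
e = 15.33 / 27.8 = 0.5514

0.5514


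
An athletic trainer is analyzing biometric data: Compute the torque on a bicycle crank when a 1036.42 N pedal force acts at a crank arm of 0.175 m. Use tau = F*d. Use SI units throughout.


tau = F * d
tau = 1036.42 * 0.175
tau = 181.3735 N*m

181.3735 N*m


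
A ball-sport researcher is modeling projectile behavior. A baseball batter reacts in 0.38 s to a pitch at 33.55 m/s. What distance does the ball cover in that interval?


d = v * t
d = 33.55 * 0.38
d = 12.749 m

12.749 m


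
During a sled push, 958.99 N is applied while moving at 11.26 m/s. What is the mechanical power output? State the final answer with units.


P = F * v
P = 958.99 * 11.26
P = 10798.2274 W

10798.2274 W


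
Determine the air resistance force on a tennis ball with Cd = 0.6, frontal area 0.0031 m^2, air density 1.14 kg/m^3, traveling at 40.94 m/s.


Fd = 0.5 * Cd * rho * A * v^2
Fd = 0.5 * 0.6 * 1.14 * 0.0031 * 40.94^2
v^2 = 1676.0836
Fd = 0.5 * 0.6 * 1.14 * 0.0031 * 1676.0836 = 1.777 N

1.777 N


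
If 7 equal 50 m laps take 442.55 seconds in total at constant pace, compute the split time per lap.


Split time = total_time / n_laps = 442.55 / 7
Split time = 63.2214 s per lap

63.2214 s


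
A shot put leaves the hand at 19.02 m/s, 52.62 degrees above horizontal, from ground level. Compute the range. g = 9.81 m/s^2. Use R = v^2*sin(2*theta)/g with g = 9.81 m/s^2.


R = v^2 * sin(2*theta) / g
Convert angle to radians: theta = 52.62 deg = 0.9184 rad
sin(2*theta) = sin(1.8368) = 0.9648
R = 19.02^2 * 0.9648 / 9.81
R = 361.7604 * 0.9648 / 9.81 = 35.5799 m

35.5799 m


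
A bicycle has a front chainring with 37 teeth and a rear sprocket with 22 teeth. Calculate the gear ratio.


GR = front_teeth / rear_teeth
GR = 37 / 22
GR = 1.6818

1.6818


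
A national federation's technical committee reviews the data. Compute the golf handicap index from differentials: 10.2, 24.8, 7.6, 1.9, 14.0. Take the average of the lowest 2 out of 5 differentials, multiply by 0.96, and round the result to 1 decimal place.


All differentials: 10.2, 24.8, 7.6, 1.9, 14.0
Sorted: 1.9, 7.6, 10.2, 14.0, 24.8
Best 2: 1.9, 7.6
Average of best = 9.5 / 2 = 4.75
Raw index = 4.75 * 0.96 = 4.56
Handicap index = round(4.56, 1) = 4.6

4.6


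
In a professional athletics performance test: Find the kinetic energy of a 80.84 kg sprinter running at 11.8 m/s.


KE = 0.5 * m * v^2
KE = 0.5 * 80.84 * 11.8^2
KE = 0.5 * 80.84 * 139.24 = 5628.0808 J

5628.0808 J


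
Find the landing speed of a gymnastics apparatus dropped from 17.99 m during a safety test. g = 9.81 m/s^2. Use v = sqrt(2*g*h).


v = sqrt(2 * g * h)
v = sqrt(2 * 9.81 * 17.99)
v = sqrt(352.9638) = 18.7873 m/s

18.7873 m/s


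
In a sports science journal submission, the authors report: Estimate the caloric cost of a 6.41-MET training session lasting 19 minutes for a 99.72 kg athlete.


kcal = MET * mass * time_hr
Convert time: 19 min = 0.3167 hr
kcal = 6.41 * 99.72 * 0.3167
kcal = 202.415 kcal

202.415 kcal


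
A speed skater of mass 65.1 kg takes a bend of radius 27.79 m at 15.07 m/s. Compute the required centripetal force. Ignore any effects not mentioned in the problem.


Fc = m * v^2 / r
v^2 = 15.07^2 = 227.1049
Fc = 65.1 * 227.1049 / 27.79
Fc = 14784.529 / 27.79 = 532.009 N

532.009 N


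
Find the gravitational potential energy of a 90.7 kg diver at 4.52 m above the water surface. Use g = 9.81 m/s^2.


PE = m * g * h
PE = 90.7 * 9.81 * 4.52
PE = 889.767 * 4.52 = 4021.7468 J

4021.7468 J


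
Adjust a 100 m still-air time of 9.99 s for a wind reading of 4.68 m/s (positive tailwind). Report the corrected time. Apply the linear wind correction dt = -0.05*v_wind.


dt = -0.05 * v_wind = -0.05 * 4.68 = -0.234 s
t_corrected = t_still + dt = 9.99 + (-0.234)
t_corrected = 9.756 s

9.756 s


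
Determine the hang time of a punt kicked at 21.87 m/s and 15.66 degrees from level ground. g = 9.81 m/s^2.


T = 2*v*sin(theta)/g
sin(theta) = sin(15.66 deg) = 0.2699
T = 2*21.87*0.2699 / 9.81
T = 11.8067 / 9.81 = 1.2035 s

1.2035 s


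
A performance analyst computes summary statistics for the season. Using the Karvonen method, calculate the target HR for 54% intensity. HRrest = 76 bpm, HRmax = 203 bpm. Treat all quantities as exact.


Target = HRrest + pct*(HRmax - HRrest)
Heart rate reserve = HRmax - HRrest = 203 - 76 = 127 bpm
Fraction = 54% = 0.54
Target = 76 + 0.54 * 127
Target = 76 + 68.58 = 144.58 bpm

144.58 bpm


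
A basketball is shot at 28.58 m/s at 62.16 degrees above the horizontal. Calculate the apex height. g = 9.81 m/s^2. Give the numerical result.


H = (v*sin(theta))^2 / (2*g)
vy = v*sin(theta) = 28.58 * sin(62.16 deg) = 25.272 m/s
H = vy^2 / (2*g) = 638.6746 / (2*9.81)
H = 638.6746 / 19.62 = 32.5522 m

32.5522 m


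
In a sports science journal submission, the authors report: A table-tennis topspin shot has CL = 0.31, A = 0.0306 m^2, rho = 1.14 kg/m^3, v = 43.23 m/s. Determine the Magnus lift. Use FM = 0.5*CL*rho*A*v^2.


FM = 0.5 * CL * rho * A * v^2
FM = 0.5 * 0.31 * 1.14 * 0.0306 * 43.23^2
v^2 = 1868.8329
FM = 0.5 * 0.31 * 1.14 * 0.0306 * 1868.8329 = 10.1048 N

10.1048 N


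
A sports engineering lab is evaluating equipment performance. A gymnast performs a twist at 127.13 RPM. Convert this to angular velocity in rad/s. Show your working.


omega = RPM * 2 * pi / 60
omega = 127.13 * 2 * 3.14159 / 60
omega = 798.7813 / 60 = 13.313 rad/s

13.313 rad/s


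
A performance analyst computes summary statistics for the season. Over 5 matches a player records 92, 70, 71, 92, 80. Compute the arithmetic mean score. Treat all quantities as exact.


Average = sum / n
Sum = 405
Average = 405 / 5 = 81

81


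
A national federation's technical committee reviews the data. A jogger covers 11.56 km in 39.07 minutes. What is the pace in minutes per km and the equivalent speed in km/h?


Pace = time / distance = 39.07 min / 11.56 km = 3.3798 min/km
Speed = distance / time_in_hours = 11.56 / 0.6512 hr
Speed = 17.7528 km/h

3.3798 min/km, 17.7528 km/h


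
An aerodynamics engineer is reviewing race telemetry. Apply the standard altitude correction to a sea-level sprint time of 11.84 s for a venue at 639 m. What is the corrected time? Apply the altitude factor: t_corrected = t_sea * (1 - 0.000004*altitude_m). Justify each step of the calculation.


Correction factor = 1 - 0.000004 * 639 = 0.997444
t_corrected = t_sea * factor = 11.84 * 0.997444
t_corrected = 11.8097 s

11.8097 s


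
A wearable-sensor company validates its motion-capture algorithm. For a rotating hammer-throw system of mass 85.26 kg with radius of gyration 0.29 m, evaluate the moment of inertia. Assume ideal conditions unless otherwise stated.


I = m * k^2
I = 85.26 * 0.29^2
I = 85.26 * 0.0841 = 7.1704 kg*m^2

7.1704 kg*m^2


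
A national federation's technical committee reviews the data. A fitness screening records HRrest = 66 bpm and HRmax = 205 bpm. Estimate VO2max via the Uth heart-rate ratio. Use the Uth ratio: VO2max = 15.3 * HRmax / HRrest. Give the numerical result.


VO2max = 15.3 * HRmax / HRrest
VO2max = 15.3 * 205 / 66
VO2max = 3136.5 / 66 = 47.5227 mL/kg/min

47.5227 mL/kg/min


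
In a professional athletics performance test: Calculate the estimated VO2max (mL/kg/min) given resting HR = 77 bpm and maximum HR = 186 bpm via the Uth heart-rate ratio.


VO2max = 15.3 * HRmax / HRrest
VO2max = 15.3 * 186 / 77
VO2max = 2845.8 / 77 = 36.9584 mL/kg/min

36.9584 mL/kg/min


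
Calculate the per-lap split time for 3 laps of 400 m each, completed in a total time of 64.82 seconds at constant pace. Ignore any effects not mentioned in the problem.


Split time = total_time / n_laps = 64.82 / 3
Split time = 21.6067 s per lap

21.6067 s


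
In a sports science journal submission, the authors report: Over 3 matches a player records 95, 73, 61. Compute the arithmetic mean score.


Average = sum / n
Sum = 229
Average = 229 / 3 = 76.3333

76.3333


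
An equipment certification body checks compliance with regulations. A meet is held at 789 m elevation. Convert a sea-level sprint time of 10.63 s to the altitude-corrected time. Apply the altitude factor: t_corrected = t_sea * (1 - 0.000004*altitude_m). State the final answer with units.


Correction factor = 1 - 0.000004 * 789 = 0.996844
t_corrected = t_sea * factor = 10.63 * 0.996844
t_corrected = 10.5965 s

10.5965 s


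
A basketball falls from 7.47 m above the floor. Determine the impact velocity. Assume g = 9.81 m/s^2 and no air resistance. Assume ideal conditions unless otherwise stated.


v = sqrt(2 * g * h)
v = sqrt(2 * 9.81 * 7.47)
v = sqrt(146.5614) = 12.1063 m/s

12.1063 m/s


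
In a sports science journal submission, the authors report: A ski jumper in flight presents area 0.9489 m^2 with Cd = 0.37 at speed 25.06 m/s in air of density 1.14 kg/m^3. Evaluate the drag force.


Fd = 0.5 * Cd * rho * A * v^2
Fd = 0.5 * 0.37 * 1.14 * 0.9489 * 25.06^2
v^2 = 628.0036
Fd = 0.5 * 0.37 * 1.14 * 0.9489 * 628.0036 = 125.678 N

125.678 N


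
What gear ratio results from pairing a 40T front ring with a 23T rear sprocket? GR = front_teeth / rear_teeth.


GR = front_teeth / rear_teeth
GR = 40 / 23
GR = 1.7391

1.7391


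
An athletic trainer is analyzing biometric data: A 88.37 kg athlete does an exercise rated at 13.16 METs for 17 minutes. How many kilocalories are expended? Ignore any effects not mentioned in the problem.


kcal = MET * mass * time_hr
Convert time: 17 min = 0.2833 hr
kcal = 13.16 * 88.37 * 0.2833
kcal = 329.5023 kcal

329.5023 kcal


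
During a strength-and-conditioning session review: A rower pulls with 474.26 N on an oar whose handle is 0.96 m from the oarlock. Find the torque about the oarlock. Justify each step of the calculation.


tau = F * d
tau = 474.26 * 0.96
tau = 455.2896 N*m

455.2896 N*m


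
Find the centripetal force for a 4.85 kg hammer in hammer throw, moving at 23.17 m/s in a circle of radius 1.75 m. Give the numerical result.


Fc = m * v^2 / r
v^2 = 23.17^2 = 536.8489
Fc = 4.85 * 536.8489 / 1.75
Fc = 2603.7172 / 1.75 = 1487.8384 N

1487.8384 N


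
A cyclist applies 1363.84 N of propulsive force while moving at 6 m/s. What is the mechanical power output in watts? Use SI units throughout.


P = F * v
P = 1363.84 * 6
P = 8183.04 W

8183.04 W


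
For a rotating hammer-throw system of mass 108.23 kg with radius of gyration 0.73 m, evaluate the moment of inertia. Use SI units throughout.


I = m * k^2
I = 108.23 * 0.73^2
I = 108.23 * 0.5329 = 57.6758 kg*m^2

57.6758 kg*m^2


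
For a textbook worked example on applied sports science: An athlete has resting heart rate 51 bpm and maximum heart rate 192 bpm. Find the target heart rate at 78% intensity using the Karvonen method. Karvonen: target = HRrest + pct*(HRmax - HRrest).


Target = HRrest + pct*(HRmax - HRrest)
Heart rate reserve = HRmax - HRrest = 192 - 51 = 141 bpm
Fraction = 78% = 0.78
Target = 51 + 0.78 * 141
Target = 51 + 109.98 = 160.98 bpm

160.98 bpm


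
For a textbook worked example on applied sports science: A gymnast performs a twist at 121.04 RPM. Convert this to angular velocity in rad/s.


omega = RPM * 2 * pi / 60
omega = 121.04 * 2 * 3.14159 / 60
omega = 760.5167 / 60 = 12.6753 rad/s

12.6753 rad/s


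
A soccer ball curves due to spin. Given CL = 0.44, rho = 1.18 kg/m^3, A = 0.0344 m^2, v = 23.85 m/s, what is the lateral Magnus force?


FM = 0.5 * CL * rho * A * v^2
FM = 0.5 * 0.44 * 1.18 * 0.0344 * 23.85^2
v^2 = 568.8225
FM = 0.5 * 0.44 * 1.18 * 0.0344 * 568.8225 = 5.0797 N

5.0797 N


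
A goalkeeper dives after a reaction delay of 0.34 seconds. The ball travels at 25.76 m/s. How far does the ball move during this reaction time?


d = v * t
d = 25.76 * 0.34
d = 8.7584 m

8.7584 m


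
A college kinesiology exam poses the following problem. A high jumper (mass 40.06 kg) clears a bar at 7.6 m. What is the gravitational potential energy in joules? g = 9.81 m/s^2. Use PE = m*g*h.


PE = m * g * h
PE = 40.06 * 9.81 * 7.6
PE = 392.9886 * 7.6 = 2986.7134 J

2986.7134 J


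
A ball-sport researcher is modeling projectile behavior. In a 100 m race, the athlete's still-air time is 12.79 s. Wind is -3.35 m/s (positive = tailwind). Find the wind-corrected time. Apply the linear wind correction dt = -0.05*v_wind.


dt = -0.05 * v_wind = -0.05 * -3.35 = 0.1675 s
t_corrected = t_still + dt = 12.79 + (0.1675)
t_corrected = 12.9575 s

12.9575 s


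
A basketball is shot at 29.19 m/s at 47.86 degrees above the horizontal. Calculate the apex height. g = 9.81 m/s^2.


H = (v*sin(theta))^2 / (2*g)
vy = v*sin(theta) = 29.19 * sin(47.86 deg) = 21.6446 m/s
H = vy^2 / (2*g) = 468.489 / (2*9.81)
H = 468.489 / 19.62 = 23.8781 m

23.8781 m


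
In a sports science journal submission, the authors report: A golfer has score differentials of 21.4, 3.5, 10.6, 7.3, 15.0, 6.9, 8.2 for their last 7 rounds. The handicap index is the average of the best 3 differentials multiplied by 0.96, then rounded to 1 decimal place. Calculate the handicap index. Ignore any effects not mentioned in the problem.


All differentials: 21.4, 3.5, 10.6, 7.3, 15.0, 6.9, 8.2
Sorted: 3.5, 6.9, 7.3, 8.2, 10.6, 15.0, 21.4
Best 3: 3.5, 6.9, 7.3
Average of best = 17.7 / 3 = 5.9
Raw index = 5.9 * 0.96 = 5.664
Handicap index = round(5.664, 1) = 5.7

5.7


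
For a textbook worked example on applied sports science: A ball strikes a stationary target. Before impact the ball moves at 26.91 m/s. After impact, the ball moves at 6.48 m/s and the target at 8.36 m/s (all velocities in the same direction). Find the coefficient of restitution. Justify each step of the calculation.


e = (v2_after - v1_after) / (v1_before - v2_before)
Numerator = 8.36 - 6.48 = 1.88
Denominator = 26.91 - 0 = 26.91
e = 1.88 / 26.91 = 0.0699

0.0699


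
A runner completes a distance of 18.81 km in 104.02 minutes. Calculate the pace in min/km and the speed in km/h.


Pace = time / distance = 104.02 min / 18.81 km = 5.53 min/km
Speed = distance / time_in_hours = 18.81 / 1.7337 hr
Speed = 10.8498 km/h

5.53 min/km, 10.8498 km/h


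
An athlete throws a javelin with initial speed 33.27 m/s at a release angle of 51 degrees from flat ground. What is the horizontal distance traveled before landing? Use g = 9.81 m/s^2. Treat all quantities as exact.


R = v^2 * sin(2*theta) / g
Convert angle to radians: theta = 51 deg = 0.8901 rad
sin(2*theta) = sin(1.7802) = 0.9781
R = 33.27^2 * 0.9781 / 9.81
R = 1106.8929 * 0.9781 / 9.81 = 110.3674 m

110.3674 m


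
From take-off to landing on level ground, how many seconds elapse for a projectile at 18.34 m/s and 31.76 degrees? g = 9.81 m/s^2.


T = 2*v*sin(theta)/g
sin(theta) = sin(31.76 deg) = 0.5264
T = 2*18.34*0.5264 / 9.81
T = 19.307 / 9.81 = 1.9681 s

1.9681 s


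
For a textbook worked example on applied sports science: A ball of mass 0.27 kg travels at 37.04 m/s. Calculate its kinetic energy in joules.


KE = 0.5 * m * v^2
KE = 0.5 * 0.27 * 37.04^2
KE = 0.5 * 0.27 * 1371.9616 = 185.2148 J

185.2148 J


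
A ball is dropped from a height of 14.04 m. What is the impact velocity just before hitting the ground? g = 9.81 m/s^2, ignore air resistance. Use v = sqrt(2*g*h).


v = sqrt(2 * g * h)
v = sqrt(2 * 9.81 * 14.04)
v = sqrt(275.4648) = 16.5971 m/s

16.5971 m/s


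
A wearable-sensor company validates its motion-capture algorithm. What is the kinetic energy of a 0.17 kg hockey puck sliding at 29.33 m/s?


KE = 0.5 * m * v^2
KE = 0.5 * 0.17 * 29.33^2
KE = 0.5 * 0.17 * 860.2489 = 73.1212 J

73.1212 J


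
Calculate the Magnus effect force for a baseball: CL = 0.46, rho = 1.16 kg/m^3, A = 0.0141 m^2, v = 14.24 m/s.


FM = 0.5 * CL * rho * A * v^2
FM = 0.5 * 0.46 * 1.16 * 0.0141 * 14.24^2
v^2 = 202.7776
FM = 0.5 * 0.46 * 1.16 * 0.0141 * 202.7776 = 0.7628 N

0.7628 N


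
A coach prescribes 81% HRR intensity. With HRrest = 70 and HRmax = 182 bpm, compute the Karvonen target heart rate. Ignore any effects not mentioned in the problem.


Target = HRrest + pct*(HRmax - HRrest)
Heart rate reserve = HRmax - HRrest = 182 - 70 = 112 bpm
Fraction = 81% = 0.81
Target = 70 + 0.81 * 112
Target = 70 + 90.72 = 160.72 bpm

160.72 bpm


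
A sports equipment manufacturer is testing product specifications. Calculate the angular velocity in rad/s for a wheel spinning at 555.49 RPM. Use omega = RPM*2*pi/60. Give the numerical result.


omega = RPM * 2 * pi / 60
omega = 555.49 * 2 * 3.14159 / 60
omega = 3490.2466 / 60 = 58.1708 rad/s

58.1708 rad/s


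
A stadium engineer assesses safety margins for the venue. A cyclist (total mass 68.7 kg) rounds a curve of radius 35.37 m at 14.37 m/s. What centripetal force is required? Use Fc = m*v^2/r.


Fc = m * v^2 / r
v^2 = 14.37^2 = 206.4969
Fc = 68.7 * 206.4969 / 35.37
Fc = 14186.337 / 35.37 = 401.0839 N

401.0839 N


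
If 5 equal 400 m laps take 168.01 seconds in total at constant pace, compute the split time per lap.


Split time = total_time / n_laps = 168.01 / 5
Split time = 33.602 s per lap

33.602 s


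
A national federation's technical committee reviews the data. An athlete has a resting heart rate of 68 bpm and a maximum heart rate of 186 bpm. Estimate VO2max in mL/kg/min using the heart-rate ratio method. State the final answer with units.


VO2max = 15.3 * HRmax / HRrest
VO2max = 15.3 * 186 / 68
VO2max = 2845.8 / 68 = 41.85 mL/kg/min

41.85 mL/kg/min


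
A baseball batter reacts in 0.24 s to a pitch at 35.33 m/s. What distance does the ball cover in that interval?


d = v * t
d = 35.33 * 0.24
d = 8.4792 m

8.4792 m


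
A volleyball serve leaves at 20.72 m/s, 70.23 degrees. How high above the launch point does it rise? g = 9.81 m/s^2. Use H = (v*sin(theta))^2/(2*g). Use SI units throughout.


H = (v*sin(theta))^2 / (2*g)
vy = v*sin(theta) = 20.72 * sin(70.23 deg) = 19.4987 m/s
H = vy^2 / (2*g) = 380.2002 / (2*9.81)
H = 380.2002 / 19.62 = 19.3782 m

19.3782 m


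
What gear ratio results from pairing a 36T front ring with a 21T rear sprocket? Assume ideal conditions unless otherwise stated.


GR = front_teeth / rear_teeth
GR = 36 / 21
GR = 1.7143

1.7143


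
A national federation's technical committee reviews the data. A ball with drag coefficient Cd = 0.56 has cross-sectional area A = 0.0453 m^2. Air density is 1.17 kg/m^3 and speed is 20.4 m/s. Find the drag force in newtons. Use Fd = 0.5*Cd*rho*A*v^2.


Fd = 0.5 * Cd * rho * A * v^2
Fd = 0.5 * 0.56 * 1.17 * 0.0453 * 20.4^2
v^2 = 416.16
Fd = 0.5 * 0.56 * 1.17 * 0.0453 * 416.16 = 6.1759 N

6.1759 N


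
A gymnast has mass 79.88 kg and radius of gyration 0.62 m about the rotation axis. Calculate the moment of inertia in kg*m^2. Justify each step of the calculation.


I = m * k^2
I = 79.88 * 0.62^2
I = 79.88 * 0.3844 = 30.7059 kg*m^2

30.7059 kg*m^2


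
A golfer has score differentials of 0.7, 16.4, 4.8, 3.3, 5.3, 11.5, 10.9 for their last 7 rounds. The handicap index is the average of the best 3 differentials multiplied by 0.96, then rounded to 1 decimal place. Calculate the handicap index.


All differentials: 0.7, 16.4, 4.8, 3.3, 5.3, 11.5, 10.9
Sorted: 0.7, 3.3, 4.8, 5.3, 10.9, 11.5, 16.4
Best 3: 0.7, 3.3, 4.8
Average of best = 8.8 / 3 = 2.9333
Raw index = 2.9333 * 0.96 = 2.816
Handicap index = round(2.816, 1) = 2.8

2.8


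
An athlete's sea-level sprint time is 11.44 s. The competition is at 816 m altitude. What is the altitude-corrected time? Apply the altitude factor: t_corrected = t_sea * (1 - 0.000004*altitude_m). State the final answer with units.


Correction factor = 1 - 0.000004 * 816 = 0.996736
t_corrected = t_sea * factor = 11.44 * 0.996736
t_corrected = 11.4027 s

11.4027 s


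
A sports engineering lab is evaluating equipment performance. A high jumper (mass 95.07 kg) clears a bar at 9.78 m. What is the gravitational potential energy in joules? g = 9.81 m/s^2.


PE = m * g * h
PE = 95.07 * 9.81 * 9.78
PE = 932.6367 * 9.78 = 9121.1869 J

9121.1869 J


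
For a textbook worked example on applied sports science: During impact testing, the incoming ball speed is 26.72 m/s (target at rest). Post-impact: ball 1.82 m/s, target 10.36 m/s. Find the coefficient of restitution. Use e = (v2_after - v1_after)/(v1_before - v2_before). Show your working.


e = (v2_after - v1_after) / (v1_before - v2_before)
Numerator = 10.36 - 1.82 = 8.54
Denominator = 26.72 - 0 = 26.72
e = 8.54 / 26.72 = 0.3196

0.3196


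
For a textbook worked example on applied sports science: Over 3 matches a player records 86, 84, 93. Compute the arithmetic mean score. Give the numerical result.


Average = sum / n
Sum = 263
Average = 263 / 3 = 87.6667

87.6667


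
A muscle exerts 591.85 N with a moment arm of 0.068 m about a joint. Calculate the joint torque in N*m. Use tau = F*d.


tau = F * d
tau = 591.85 * 0.068
tau = 40.2458 N*m

40.2458 N*m


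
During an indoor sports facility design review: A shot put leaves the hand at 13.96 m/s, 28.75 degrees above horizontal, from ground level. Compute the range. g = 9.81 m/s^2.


R = v^2 * sin(2*theta) / g
Convert angle to radians: theta = 28.75 deg = 0.5018 rad
sin(2*theta) = sin(1.0036) = 0.8434
R = 13.96^2 * 0.8434 / 9.81
R = 194.8816 * 0.8434 / 9.81 = 16.7545 m

16.7545 m


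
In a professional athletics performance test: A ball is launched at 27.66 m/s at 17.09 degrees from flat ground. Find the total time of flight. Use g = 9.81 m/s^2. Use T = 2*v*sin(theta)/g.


T = 2*v*sin(theta)/g
sin(theta) = sin(17.09 deg) = 0.2939
T = 2*27.66*0.2939 / 9.81
T = 16.2571 / 9.81 = 1.6572 s

1.6572 s


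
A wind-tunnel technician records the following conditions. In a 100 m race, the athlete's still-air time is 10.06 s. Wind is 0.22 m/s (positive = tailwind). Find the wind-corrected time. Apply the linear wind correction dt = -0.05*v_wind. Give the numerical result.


dt = -0.05 * v_wind = -0.05 * 0.22 = -0.011 s
t_corrected = t_still + dt = 10.06 + (-0.011)
t_corrected = 10.049 s

10.049 s


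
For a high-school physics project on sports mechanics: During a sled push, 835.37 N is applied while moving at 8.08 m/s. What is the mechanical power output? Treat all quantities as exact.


P = F * v
P = 835.37 * 8.08
P = 6749.7896 W

6749.7896 W


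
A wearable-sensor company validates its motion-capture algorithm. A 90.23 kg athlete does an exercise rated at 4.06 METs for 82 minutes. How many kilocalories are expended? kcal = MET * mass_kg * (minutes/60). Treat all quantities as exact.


kcal = MET * mass * time_hr
Convert time: 82 min = 1.3667 hr
kcal = 4.06 * 90.23 * 1.3667
kcal = 500.6562 kcal

500.6562 kcal


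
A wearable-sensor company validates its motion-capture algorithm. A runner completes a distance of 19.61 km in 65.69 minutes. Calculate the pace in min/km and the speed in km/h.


Pace = time / distance = 65.69 min / 19.61 km = 3.3498 min/km
Speed = distance / time_in_hours = 19.61 / 1.0948 hr
Speed = 17.9114 km/h

3.3498 min/km, 17.9114 km/h


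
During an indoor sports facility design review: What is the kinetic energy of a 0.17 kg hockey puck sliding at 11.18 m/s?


KE = 0.5 * m * v^2
KE = 0.5 * 0.17 * 11.18^2
KE = 0.5 * 0.17 * 124.9924 = 10.6244 J

10.6244 J


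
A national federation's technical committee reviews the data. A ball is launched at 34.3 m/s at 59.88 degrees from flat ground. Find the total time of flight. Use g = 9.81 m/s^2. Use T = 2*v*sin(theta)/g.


T = 2*v*sin(theta)/g
sin(theta) = sin(59.88 deg) = 0.865
T = 2*34.3*0.865 / 9.81
T = 59.3374 / 9.81 = 6.0487 s

6.0487 s


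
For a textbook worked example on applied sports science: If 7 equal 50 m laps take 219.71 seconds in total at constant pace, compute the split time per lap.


Split time = total_time / n_laps = 219.71 / 7
Split time = 31.3871 s per lap

31.3871 s


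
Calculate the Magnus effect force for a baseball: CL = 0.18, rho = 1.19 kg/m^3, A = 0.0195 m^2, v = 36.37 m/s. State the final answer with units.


FM = 0.5 * CL * rho * A * v^2
FM = 0.5 * 0.18 * 1.19 * 0.0195 * 36.37^2
v^2 = 1322.7769
FM = 0.5 * 0.18 * 1.19 * 0.0195 * 1322.7769 = 2.7626 N

2.7626 N


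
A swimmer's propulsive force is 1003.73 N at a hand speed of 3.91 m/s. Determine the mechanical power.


P = F * v
P = 1003.73 * 3.91
P = 3924.5843 W

3924.5843 W


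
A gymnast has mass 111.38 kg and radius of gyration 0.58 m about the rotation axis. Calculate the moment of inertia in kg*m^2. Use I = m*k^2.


I = m * k^2
I = 111.38 * 0.58^2
I = 111.38 * 0.3364 = 37.4682 kg*m^2

37.4682 kg*m^2


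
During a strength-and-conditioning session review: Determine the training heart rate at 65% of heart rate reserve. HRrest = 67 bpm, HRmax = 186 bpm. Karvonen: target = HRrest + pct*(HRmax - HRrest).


Target = HRrest + pct*(HRmax - HRrest)
Heart rate reserve = HRmax - HRrest = 186 - 67 = 119 bpm
Fraction = 65% = 0.65
Target = 67 + 0.65 * 119
Target = 67 + 77.35 = 144.35 bpm

144.35 bpm


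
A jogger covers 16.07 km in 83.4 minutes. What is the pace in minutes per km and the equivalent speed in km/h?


Pace = time / distance = 83.4 min / 16.07 km = 5.1898 min/km
Speed = distance / time_in_hours = 16.07 / 1.39 hr
Speed = 11.5612 km/h

5.1898 min/km, 11.5612 km/h


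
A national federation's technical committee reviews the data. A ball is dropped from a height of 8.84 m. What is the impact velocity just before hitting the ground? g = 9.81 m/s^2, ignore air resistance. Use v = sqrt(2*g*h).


v = sqrt(2 * g * h)
v = sqrt(2 * 9.81 * 8.84)
v = sqrt(173.4408) = 13.1697 m/s

13.1697 m/s


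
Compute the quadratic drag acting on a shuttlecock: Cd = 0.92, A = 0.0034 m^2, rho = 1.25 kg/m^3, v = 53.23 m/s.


Fd = 0.5 * Cd * rho * A * v^2
Fd = 0.5 * 0.92 * 1.25 * 0.0034 * 53.23^2
v^2 = 2833.4329
Fd = 0.5 * 0.92 * 1.25 * 0.0034 * 2833.4329 = 5.5394 N

5.5394 N


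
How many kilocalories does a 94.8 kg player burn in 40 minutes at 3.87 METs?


kcal = MET * mass * time_hr
Convert time: 40 min = 0.6667 hr
kcal = 3.87 * 94.8 * 0.6667
kcal = 244.584 kcal

244.584 kcal
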